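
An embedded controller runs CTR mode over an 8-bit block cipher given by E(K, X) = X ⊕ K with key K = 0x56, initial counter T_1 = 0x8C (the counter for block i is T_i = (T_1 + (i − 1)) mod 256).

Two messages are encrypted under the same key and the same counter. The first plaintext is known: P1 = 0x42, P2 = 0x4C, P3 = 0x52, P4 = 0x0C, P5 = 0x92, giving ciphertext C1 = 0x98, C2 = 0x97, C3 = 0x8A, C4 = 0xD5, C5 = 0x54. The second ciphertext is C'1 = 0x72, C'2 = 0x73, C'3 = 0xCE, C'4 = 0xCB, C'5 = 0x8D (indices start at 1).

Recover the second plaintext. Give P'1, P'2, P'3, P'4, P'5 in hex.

In CTR with a reused counter, both messages share the same keystream S_i, so C_i ⊕ C'_i = P_i ⊕ P'_i and thus P'_i = P_i ⊕ C_i ⊕ C'_i.
P'1: 0x42 ⊕ 0x98 ⊕ 0x72 = 0xA8.
P'2: 0x4C ⊕ 0x97 ⊕ 0x73 = 0xA8.
P'3: 0x52 ⊕ 0x8A ⊕ 0xCE = 0x16.
P'4: 0x0C ⊕ 0xD5 ⊕ 0xCB = 0x12.
P'5: 0x92 ⊕ 0x54 ⊕ 0x8D = 0x4B.

P'1 = 0xA8, P'2 = 0xA8, P'3 = 0x16, P'4 = 0x12, P'5 = 0x4B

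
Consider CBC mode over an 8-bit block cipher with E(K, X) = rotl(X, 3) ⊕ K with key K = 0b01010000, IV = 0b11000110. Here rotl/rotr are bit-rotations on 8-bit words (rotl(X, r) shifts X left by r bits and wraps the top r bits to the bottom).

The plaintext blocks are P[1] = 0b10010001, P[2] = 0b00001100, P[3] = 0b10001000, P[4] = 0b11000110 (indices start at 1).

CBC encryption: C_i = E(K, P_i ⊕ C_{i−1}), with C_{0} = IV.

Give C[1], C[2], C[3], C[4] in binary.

C[1]: P[1] ⊕ 0b11000110 = 0b01010111; E(K, 0b01010111) = 0b11101010.
C[2]: P[2] ⊕ 0b11101010 = 0b11100110; E(K, 0b11100110) = 0b01100111.
C[3]: P[3] ⊕ 0b01100111 = 0b11101111; E(K, 0b11101111) = 0b00101111.
C[4]: P[4] ⊕ 0b00101111 = 0b11101001; E(K, 0b11101001) = 0b00011111.

C[1] = 0b11101010, C[2] = 0b01100111, C[3] = 0b00101111, C[4] = 0b00011111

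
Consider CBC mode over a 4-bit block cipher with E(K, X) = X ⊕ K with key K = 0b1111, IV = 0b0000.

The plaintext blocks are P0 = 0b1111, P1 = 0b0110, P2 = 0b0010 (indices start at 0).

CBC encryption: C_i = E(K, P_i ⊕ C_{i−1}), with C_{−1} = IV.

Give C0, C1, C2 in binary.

C0: P0 ⊕ 0b0000 = 0b1111; E(K, 0b1111) = 0b0000.
C1: P1 ⊕ 0b0000 = 0b0110; E(K, 0b0110) = 0b1001.
C2: P2 ⊕ 0b1001 = 0b1011; E(K, 0b1011) = 0b0100.

C0 = 0b0000, C1 = 0b1001, C2 = 0b0100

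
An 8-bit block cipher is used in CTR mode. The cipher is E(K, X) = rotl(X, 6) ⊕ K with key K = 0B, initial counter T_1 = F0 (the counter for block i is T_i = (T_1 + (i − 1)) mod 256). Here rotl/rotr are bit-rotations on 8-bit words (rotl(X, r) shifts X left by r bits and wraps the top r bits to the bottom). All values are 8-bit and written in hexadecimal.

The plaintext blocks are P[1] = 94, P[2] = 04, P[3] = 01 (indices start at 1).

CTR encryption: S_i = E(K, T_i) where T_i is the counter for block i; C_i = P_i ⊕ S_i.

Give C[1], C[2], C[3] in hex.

C[1]: T = F0, S = E(K, T) = 37; 94 ⊕ 37 = A3.
C[2]: T = F1, S = E(K, T) = 77; 04 ⊕ 77 = 73.
C[3]: T = F2, S = E(K, T) = B7; 01 ⊕ B7 = B6.

C[1] = A3, C[2] = 73, C[3] = B6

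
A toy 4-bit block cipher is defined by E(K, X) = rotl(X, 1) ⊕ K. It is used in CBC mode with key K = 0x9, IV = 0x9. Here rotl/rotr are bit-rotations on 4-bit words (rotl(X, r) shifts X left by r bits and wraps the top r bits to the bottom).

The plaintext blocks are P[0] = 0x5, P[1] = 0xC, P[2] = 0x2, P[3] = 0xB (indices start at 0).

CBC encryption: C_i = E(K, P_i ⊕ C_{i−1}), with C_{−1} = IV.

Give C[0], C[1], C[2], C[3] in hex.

C[0] = 0x0, C[1] = 0x0, C[2] = 0xD, C[3] = 0x5

C[0]: P[0] ⊕ 0x9 = 0xC; E(K, 0xC) = 0x0.
C[1]: P[1] ⊕ 0x0 = 0xC; E(K, 0xC) = 0x0.
C[2]: P[2] ⊕ 0x0 = 0x2; E(K, 0x2) = 0xD.
C[3]: P[3] ⊕ 0xD = 0x6; E(K, 0x6) = 0x5.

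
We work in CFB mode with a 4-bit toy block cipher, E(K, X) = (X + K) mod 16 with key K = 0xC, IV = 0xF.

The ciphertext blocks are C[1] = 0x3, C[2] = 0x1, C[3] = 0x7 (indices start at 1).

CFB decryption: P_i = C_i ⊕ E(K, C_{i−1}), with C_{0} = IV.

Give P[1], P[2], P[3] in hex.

P[1]: E(K, 0xF) = 0xB; 0x3 ⊕ 0xB = 0x8.
P[2]: E(K, 0x3) = 0xF; 0x1 ⊕ 0xF = 0xE.
P[3]: E(K, 0x1) = 0xD; 0x7 ⊕ 0xD = 0xA.

P[1] = 0x8, P[2] = 0xE, P[3] = 0xA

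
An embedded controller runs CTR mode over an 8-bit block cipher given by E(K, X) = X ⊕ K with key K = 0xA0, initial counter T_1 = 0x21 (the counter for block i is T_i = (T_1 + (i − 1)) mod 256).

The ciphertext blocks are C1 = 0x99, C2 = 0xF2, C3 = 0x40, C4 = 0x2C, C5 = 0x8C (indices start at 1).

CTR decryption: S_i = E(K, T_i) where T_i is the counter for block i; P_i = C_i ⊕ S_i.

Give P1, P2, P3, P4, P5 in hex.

P1 = 0x18, P2 = 0x70, P3 = 0xC3, P4 = 0xA8, P5 = 0x09

P1: T = 0x21, S = E(K, T) = 0x81; 0x99 ⊕ 0x81 = 0x18.
P2: T = 0x22, S = E(K, T) = 0x82; 0xF2 ⊕ 0x82 = 0x70.
P3: T = 0x23, S = E(K, T) = 0x83; 0x40 ⊕ 0x83 = 0xC3.
P4: T = 0x24, S = E(K, T) = 0x84; 0x2C ⊕ 0x84 = 0xA8.
P5: T = 0x25, S = E(K, T) = 0x85; 0x8C ⊕ 0x85 = 0x09.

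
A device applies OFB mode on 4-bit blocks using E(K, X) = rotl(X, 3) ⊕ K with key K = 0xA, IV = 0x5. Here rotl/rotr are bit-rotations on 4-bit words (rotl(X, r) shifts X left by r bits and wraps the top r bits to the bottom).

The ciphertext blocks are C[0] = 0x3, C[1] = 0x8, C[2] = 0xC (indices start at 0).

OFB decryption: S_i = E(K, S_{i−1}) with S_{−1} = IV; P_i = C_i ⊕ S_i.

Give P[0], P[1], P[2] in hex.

P[0] = 0x3, P[1] = 0x2, P[2] = 0x3

P[0]: S = E(K, 0x5) = 0x0; 0x3 ⊕ 0x0 = 0x3.
P[1]: S = E(K, 0x0) = 0xA; 0x8 ⊕ 0xA = 0x2.
P[2]: S = E(K, 0xA) = 0xF; 0xC ⊕ 0xF = 0x3.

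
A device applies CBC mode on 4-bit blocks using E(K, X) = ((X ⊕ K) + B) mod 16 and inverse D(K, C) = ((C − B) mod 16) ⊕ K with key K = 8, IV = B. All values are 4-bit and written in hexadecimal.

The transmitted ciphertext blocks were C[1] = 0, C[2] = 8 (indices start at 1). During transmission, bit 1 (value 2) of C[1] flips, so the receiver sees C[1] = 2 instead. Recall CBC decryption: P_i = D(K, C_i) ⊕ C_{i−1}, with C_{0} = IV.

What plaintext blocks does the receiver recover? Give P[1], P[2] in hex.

Only C[1] changed, to 2. In CBC, a change in C_i garbles P_i and flips the same bit in P_{i+1}. Decrypting the received ciphertext:
P[1]: D(K, 2) = F; F ⊕ B = 4.
P[2]: D(K, 8) = 5; 5 ⊕ 2 = 7.
Blocks that differ from the original plaintext: P[1], P[2].

P[1] = 4, P[2] = 7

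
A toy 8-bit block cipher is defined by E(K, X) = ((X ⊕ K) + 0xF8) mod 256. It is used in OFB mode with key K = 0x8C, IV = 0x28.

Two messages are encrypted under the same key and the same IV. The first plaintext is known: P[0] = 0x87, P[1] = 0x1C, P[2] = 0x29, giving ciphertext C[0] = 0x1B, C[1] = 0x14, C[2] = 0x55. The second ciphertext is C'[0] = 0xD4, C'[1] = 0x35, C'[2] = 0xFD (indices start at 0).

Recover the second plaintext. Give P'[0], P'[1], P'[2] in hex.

P'[0] = 0x48, P'[1] = 0x3D, P'[2] = 0x81

In OFB with a reused IV, both messages share the same keystream S_i, so C_i ⊕ C'_i = P_i ⊕ P'_i and thus P'_i = P_i ⊕ C_i ⊕ C'_i.
P'[0]: 0x87 ⊕ 0x1B ⊕ 0xD4 = 0x48.
P'[1]: 0x1C ⊕ 0x14 ⊕ 0x35 = 0x3D.
P'[2]: 0x29 ⊕ 0x55 ⊕ 0xFD = 0x81.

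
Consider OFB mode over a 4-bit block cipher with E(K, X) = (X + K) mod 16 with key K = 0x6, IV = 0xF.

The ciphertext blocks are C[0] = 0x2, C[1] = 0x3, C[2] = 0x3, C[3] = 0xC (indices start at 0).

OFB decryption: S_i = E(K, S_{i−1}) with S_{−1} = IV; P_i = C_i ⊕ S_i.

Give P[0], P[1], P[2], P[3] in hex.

P[0] = 0x7, P[1] = 0x8, P[2] = 0x2, P[3] = 0xB

P[0]: S = E(K, 0xF) = 0x5; 0x2 ⊕ 0x5 = 0x7.
P[1]: S = E(K, 0x5) = 0xB; 0x3 ⊕ 0xB = 0x8.
P[2]: S = E(K, 0xB) = 0x1; 0x3 ⊕ 0x1 = 0x2.
P[3]: S = E(K, 0x1) = 0x7; 0xC ⊕ 0x7 = 0xB.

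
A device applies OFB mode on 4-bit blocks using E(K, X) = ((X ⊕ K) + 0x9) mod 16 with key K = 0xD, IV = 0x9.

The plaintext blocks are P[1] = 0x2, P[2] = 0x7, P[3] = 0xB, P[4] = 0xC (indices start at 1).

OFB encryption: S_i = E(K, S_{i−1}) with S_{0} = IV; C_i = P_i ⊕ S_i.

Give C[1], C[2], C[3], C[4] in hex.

C[1]: S = E(K, 0x9) = 0xD; 0x2 ⊕ 0xD = 0xF.
C[2]: S = E(K, 0xD) = 0x9; 0x7 ⊕ 0x9 = 0xE.
C[3]: S = E(K, 0x9) = 0xD; 0xB ⊕ 0xD = 0x6.
C[4]: S = E(K, 0xD) = 0x9; 0xC ⊕ 0x9 = 0x5.

C[1] = 0xF, C[2] = 0xE, C[3] = 0x6, C[4] = 0x5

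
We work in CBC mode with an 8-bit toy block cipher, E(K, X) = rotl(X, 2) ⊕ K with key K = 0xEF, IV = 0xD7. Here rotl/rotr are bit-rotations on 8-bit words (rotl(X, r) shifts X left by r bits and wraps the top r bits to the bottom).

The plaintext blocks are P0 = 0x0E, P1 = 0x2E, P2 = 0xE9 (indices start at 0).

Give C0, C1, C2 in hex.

C0 = 0x88, C1 = 0x75, C2 = 0x9D

CBC encryption: C_i = E(K, P_i ⊕ C_{i−1}), with C_{−1} = IV.
C0: P0 ⊕ 0xD7 = 0xD9; E(K, 0xD9) = 0x88.
C1: P1 ⊕ 0x88 = 0xA6; E(K, 0xA6) = 0x75.
C2: P2 ⊕ 0x75 = 0x9C; E(K, 0x9C) = 0x9D.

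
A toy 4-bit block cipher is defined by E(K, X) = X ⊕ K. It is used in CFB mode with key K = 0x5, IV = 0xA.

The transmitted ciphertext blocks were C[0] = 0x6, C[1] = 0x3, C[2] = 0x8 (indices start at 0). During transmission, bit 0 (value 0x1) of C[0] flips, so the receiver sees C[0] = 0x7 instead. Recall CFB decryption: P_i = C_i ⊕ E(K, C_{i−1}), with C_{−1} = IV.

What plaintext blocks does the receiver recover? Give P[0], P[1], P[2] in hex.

Only C[0] changed, to 0x7. In CFB, a change in C_i flips the same bit in P_i and garbles P_{i+1}. Decrypting the received ciphertext:
P[0]: E(K, 0xA) = 0xF; 0x7 ⊕ 0xF = 0x8.
P[1]: E(K, 0x7) = 0x2; 0x3 ⊕ 0x2 = 0x1.
P[2]: E(K, 0x3) = 0x6; 0x8 ⊕ 0x6 = 0xE.
Blocks that differ from the original plaintext: P[0], P[1].

P[0] = 0x8, P[1] = 0x1, P[2] = 0xE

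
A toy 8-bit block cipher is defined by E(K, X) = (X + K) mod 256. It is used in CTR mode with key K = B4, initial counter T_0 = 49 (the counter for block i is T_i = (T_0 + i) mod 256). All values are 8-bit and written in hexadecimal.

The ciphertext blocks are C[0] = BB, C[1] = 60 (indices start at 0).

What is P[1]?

P[1] = 9E

CTR decryption: S_i = E(K, T_i) where T_i is the counter for block i; P_i = C_i ⊕ S_i.
P[1]: T = 4A, S = E(K, T) = FE; 60 ⊕ FE = 9E.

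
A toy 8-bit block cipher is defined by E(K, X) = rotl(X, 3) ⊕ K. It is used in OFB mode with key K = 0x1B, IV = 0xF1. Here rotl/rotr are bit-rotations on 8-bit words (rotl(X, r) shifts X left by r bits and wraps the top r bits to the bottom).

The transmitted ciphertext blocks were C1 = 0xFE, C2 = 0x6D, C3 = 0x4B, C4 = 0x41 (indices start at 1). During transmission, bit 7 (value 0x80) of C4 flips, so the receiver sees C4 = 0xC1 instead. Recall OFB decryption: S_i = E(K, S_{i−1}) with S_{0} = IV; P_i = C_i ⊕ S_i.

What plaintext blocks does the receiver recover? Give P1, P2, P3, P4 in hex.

Only C4 changed, to 0xC1. In OFB, a change in C_i flips the same bit in P_i only; the keystream is unaffected. Decrypting the received ciphertext:
P1: S = E(K, 0xF1) = 0x94; 0xFE ⊕ 0x94 = 0x6A.
P2: S = E(K, 0x94) = 0xBF; 0x6D ⊕ 0xBF = 0xD2.
P3: S = E(K, 0xBF) = 0xE6; 0x4B ⊕ 0xE6 = 0xAD.
P4: S = E(K, 0xE6) = 0x2C; 0xC1 ⊕ 0x2C = 0xED.
Blocks that differ from the original plaintext: P4.

P1 = 0x6A, P2 = 0xD2, P3 = 0xAD, P4 = 0xED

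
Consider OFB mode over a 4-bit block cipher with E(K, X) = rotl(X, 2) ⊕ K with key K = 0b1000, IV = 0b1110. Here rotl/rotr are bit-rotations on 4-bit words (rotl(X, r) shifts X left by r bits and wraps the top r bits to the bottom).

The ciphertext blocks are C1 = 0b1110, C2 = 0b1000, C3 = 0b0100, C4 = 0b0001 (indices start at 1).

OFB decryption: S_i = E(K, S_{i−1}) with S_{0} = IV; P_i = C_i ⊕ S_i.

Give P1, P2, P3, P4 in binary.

P1 = 0b1101, P2 = 0b1100, P3 = 0b1101, P4 = 0b1111

P1: S = E(K, 0b1110) = 0b0011; 0b1110 ⊕ 0b0011 = 0b1101.
P2: S = E(K, 0b0011) = 0b0100; 0b1000 ⊕ 0b0100 = 0b1100.
P3: S = E(K, 0b0100) = 0b1001; 0b0100 ⊕ 0b1001 = 0b1101.
P4: S = E(K, 0b1001) = 0b1110; 0b0001 ⊕ 0b1110 = 0b1111.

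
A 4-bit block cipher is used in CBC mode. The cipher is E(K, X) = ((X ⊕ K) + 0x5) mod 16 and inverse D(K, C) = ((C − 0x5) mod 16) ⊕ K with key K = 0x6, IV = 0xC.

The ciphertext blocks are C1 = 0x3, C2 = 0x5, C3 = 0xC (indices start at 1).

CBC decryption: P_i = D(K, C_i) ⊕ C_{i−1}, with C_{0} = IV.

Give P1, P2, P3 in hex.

P1: D(K, 0x3) = 0x8; 0x8 ⊕ 0xC = 0x4.
P2: D(K, 0x5) = 0x6; 0x6 ⊕ 0x3 = 0x5.
P3: D(K, 0xC) = 0x1; 0x1 ⊕ 0x5 = 0x4.

P1 = 0x4, P2 = 0x5, P3 = 0x4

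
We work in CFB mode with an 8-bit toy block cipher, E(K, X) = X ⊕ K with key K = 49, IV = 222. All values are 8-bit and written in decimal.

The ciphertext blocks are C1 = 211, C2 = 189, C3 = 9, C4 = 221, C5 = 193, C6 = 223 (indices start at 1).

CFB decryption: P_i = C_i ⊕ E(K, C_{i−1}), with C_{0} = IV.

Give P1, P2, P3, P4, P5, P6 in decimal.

P1 = 60, P2 = 95, P3 = 133, P4 = 229, P5 = 45, P6 = 47

P1: E(K, 222) = 239; 211 ⊕ 239 = 60.
P2: E(K, 211) = 226; 189 ⊕ 226 = 95.
P3: E(K, 189) = 140; 9 ⊕ 140 = 133.
P4: E(K, 9) = 56; 221 ⊕ 56 = 229.
P5: E(K, 221) = 236; 193 ⊕ 236 = 45.
P6: E(K, 193) = 240; 223 ⊕ 240 = 47.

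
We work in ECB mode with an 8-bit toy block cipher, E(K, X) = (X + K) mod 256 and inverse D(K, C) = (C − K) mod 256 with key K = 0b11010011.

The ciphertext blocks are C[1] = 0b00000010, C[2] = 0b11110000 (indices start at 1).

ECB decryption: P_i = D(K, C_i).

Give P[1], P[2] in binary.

P[1]: D(K, 0b00000010) = 0b00101111.
P[2]: D(K, 0b11110000) = 0b00011101.

P[1] = 0b00101111, P[2] = 0b00011101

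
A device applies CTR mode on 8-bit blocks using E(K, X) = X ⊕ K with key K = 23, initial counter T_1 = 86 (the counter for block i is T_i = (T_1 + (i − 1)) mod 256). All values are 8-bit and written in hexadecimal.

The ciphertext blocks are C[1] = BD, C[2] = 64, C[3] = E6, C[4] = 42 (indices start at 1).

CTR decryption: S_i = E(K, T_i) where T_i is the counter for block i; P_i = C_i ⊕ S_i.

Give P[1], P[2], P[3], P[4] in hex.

P[1]: T = 86, S = E(K, T) = A5; BD ⊕ A5 = 18.
P[2]: T = 87, S = E(K, T) = A4; 64 ⊕ A4 = C0.
P[3]: T = 88, S = E(K, T) = AB; E6 ⊕ AB = 4D.
P[4]: T = 89, S = E(K, T) = AA; 42 ⊕ AA = E8.

P[1] = 18, P[2] = C0, P[3] = 4D, P[4] = E8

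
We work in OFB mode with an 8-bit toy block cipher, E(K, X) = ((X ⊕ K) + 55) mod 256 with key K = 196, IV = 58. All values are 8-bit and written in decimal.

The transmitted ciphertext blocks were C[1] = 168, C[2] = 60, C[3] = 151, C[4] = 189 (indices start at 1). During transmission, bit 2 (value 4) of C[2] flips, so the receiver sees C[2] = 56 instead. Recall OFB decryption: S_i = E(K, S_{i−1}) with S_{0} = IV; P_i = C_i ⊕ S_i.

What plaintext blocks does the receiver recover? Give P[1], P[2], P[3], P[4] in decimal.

Only C[2] changed, to 56. In OFB, a change in C_i flips the same bit in P_i only; the keystream is unaffected. Decrypting the received ciphertext:
P[1]: S = E(K, 58) = 53; 168 ⊕ 53 = 157.
P[2]: S = E(K, 53) = 40; 56 ⊕ 40 = 16.
P[3]: S = E(K, 40) = 35; 151 ⊕ 35 = 180.
P[4]: S = E(K, 35) = 30; 189 ⊕ 30 = 163.
Blocks that differ from the original plaintext: P[2].

P[1] = 157, P[2] = 16, P[3] = 180, P[4] = 163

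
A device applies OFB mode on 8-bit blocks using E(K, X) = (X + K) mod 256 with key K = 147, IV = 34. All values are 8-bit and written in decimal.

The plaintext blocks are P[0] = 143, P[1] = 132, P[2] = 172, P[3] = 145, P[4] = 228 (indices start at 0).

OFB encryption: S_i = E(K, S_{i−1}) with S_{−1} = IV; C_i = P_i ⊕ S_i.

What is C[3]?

C[3] = 255

C[0]: S = E(K, 34) = 181; 143 ⊕ 181 = 58.
C[1]: S = E(K, 181) = 72; 132 ⊕ 72 = 204.
C[2]: S = E(K, 72) = 219; 172 ⊕ 219 = 119.
C[3]: S = E(K, 219) = 110; 145 ⊕ 110 = 255.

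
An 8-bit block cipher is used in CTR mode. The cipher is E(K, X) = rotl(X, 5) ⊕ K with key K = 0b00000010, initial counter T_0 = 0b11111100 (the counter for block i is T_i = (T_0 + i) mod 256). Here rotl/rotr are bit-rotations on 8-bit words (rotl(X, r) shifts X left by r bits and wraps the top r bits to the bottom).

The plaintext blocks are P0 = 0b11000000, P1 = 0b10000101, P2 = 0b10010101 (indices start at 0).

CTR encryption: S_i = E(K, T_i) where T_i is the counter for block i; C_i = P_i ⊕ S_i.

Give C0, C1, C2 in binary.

C0: T = 0b11111100, S = E(K, T) = 0b10011101; 0b11000000 ⊕ 0b10011101 = 0b01011101.
C1: T = 0b11111101, S = E(K, T) = 0b10111101; 0b10000101 ⊕ 0b10111101 = 0b00111000.
C2: T = 0b11111110, S = E(K, T) = 0b11011101; 0b10010101 ⊕ 0b11011101 = 0b01001000.

C0 = 0b01011101, C1 = 0b00111000, C2 = 0b01001000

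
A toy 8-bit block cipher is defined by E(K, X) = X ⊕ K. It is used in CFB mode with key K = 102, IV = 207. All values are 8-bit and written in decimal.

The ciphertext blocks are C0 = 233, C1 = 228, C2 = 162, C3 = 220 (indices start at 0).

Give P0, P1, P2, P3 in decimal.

CFB decryption: P_i = C_i ⊕ E(K, C_{i−1}), with C_{−1} = IV.
P0: E(K, 207) = 169; 233 ⊕ 169 = 64.
P1: E(K, 233) = 143; 228 ⊕ 143 = 107.
P2: E(K, 228) = 130; 162 ⊕ 130 = 32.
P3: E(K, 162) = 196; 220 ⊕ 196 = 24.

P0 = 64, P1 = 107, P2 = 32, P3 = 24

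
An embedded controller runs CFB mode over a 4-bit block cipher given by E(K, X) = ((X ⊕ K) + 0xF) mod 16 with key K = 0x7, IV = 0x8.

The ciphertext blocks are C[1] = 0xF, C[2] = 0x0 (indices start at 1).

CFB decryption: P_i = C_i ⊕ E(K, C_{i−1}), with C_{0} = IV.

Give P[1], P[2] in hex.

P[1]: E(K, 0x8) = 0xE; 0xF ⊕ 0xE = 0x1.
P[2]: E(K, 0xF) = 0x7; 0x0 ⊕ 0x7 = 0x7.

P[1] = 0x1, P[2] = 0x7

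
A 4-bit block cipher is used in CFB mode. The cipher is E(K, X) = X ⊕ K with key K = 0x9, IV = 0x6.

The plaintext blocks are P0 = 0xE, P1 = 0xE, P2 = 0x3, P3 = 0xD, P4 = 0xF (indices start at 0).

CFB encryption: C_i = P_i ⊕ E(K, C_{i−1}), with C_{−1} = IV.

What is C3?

C0: E(K, 0x6) = 0xF; 0xE ⊕ 0xF = 0x1.
C1: E(K, 0x1) = 0x8; 0xE ⊕ 0x8 = 0x6.
C2: E(K, 0x6) = 0xF; 0x3 ⊕ 0xF = 0xC.
C3: E(K, 0xC) = 0x5; 0xD ⊕ 0x5 = 0x8.

C3 = 0x8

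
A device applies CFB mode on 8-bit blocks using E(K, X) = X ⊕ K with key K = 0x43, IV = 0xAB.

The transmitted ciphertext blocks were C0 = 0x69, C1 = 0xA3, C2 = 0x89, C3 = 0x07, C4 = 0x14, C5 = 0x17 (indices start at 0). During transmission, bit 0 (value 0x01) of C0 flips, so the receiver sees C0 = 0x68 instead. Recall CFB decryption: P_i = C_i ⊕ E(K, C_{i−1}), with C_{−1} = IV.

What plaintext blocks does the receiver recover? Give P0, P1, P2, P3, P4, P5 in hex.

Only C0 changed, to 0x68. In CFB, a change in C_i flips the same bit in P_i and garbles P_{i+1}. Decrypting the received ciphertext:
P0: E(K, 0xAB) = 0xE8; 0x68 ⊕ 0xE8 = 0x80.
P1: E(K, 0x68) = 0x2B; 0xA3 ⊕ 0x2B = 0x88.
P2: E(K, 0xA3) = 0xE0; 0x89 ⊕ 0xE0 = 0x69.
P3: E(K, 0x89) = 0xCA; 0x07 ⊕ 0xCA = 0xCD.
P4: E(K, 0x07) = 0x44; 0x14 ⊕ 0x44 = 0x50.
P5: E(K, 0x14) = 0x57; 0x17 ⊕ 0x57 = 0x40.
Blocks that differ from the original plaintext: P0, P1.

P0 = 0x80, P1 = 0x88, P2 = 0x69, P3 = 0xCD, P4 = 0x50, P5 = 0x40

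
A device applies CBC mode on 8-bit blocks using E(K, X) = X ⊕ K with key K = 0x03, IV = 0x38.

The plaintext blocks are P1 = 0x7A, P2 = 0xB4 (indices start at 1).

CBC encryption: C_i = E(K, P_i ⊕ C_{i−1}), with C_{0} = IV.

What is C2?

C2 = 0xF6

C1: P1 ⊕ 0x38 = 0x42; E(K, 0x42) = 0x41.
C2: P2 ⊕ 0x41 = 0xF5; E(K, 0xF5) = 0xF6.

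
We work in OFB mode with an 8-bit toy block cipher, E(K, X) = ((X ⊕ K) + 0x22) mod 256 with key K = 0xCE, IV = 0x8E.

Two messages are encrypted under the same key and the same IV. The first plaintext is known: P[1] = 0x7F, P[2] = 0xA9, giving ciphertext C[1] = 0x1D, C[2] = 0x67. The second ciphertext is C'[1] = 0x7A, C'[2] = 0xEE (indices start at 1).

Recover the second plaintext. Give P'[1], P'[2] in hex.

P'[1] = 0x18, P'[2] = 0x20

In OFB with a reused IV, both messages share the same keystream S_i, so C_i ⊕ C'_i = P_i ⊕ P'_i and thus P'_i = P_i ⊕ C_i ⊕ C'_i.
P'[1]: 0x7F ⊕ 0x1D ⊕ 0x7A = 0x18.
P'[2]: 0xA9 ⊕ 0x67 ⊕ 0xEE = 0x20.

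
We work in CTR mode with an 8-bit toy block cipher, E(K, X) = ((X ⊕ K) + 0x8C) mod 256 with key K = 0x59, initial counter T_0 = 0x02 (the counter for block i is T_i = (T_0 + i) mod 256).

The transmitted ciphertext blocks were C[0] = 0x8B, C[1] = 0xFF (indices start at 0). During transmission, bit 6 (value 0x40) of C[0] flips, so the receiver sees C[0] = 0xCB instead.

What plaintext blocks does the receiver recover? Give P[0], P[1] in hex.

P[0] = 0x2C, P[1] = 0x19

CTR decryption: S_i = E(K, T_i) where T_i is the counter for block i; P_i = C_i ⊕ S_i.
Only C[0] changed, to 0xCB. In CTR, a change in C_i flips the same bit in P_i only; the keystream is unaffected. Decrypting the received ciphertext:
P[0]: T = 0x02, S = E(K, T) = 0xE7; 0xCB ⊕ 0xE7 = 0x2C.
P[1]: T = 0x03, S = E(K, T) = 0xE6; 0xFF ⊕ 0xE6 = 0x19.
Blocks that differ from the original plaintext: P[0].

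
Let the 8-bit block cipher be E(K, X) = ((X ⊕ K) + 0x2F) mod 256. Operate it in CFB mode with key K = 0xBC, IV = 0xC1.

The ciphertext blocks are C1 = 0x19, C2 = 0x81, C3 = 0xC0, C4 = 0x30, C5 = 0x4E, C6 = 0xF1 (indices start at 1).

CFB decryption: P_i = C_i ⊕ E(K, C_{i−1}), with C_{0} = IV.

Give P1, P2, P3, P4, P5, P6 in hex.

P1 = 0xB5, P2 = 0x55, P3 = 0xAC, P4 = 0x9B, P5 = 0xF5, P6 = 0xD0

P1: E(K, 0xC1) = 0xAC; 0x19 ⊕ 0xAC = 0xB5.
P2: E(K, 0x19) = 0xD4; 0x81 ⊕ 0xD4 = 0x55.
P3: E(K, 0x81) = 0x6C; 0xC0 ⊕ 0x6C = 0xAC.
P4: E(K, 0xC0) = 0xAB; 0x30 ⊕ 0xAB = 0x9B.
P5: E(K, 0x30) = 0xBB; 0x4E ⊕ 0xBB = 0xF5.
P6: E(K, 0x4E) = 0x21; 0xF1 ⊕ 0x21 = 0xD0.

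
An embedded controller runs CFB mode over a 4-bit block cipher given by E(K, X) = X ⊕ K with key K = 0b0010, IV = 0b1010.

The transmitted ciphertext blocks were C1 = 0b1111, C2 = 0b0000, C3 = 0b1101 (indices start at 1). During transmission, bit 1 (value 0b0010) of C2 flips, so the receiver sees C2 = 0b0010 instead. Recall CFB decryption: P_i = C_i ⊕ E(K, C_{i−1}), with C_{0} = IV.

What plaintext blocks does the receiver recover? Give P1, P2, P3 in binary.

P1 = 0b0111, P2 = 0b1111, P3 = 0b1101

Only C2 changed, to 0b0010. In CFB, a change in C_i flips the same bit in P_i and garbles P_{i+1}. Decrypting the received ciphertext:
P1: E(K, 0b1010) = 0b1000; 0b1111 ⊕ 0b1000 = 0b0111.
P2: E(K, 0b1111) = 0b1101; 0b0010 ⊕ 0b1101 = 0b1111.
P3: E(K, 0b0010) = 0b0000; 0b1101 ⊕ 0b0000 = 0b1101.
Blocks that differ from the original plaintext: P2, P3.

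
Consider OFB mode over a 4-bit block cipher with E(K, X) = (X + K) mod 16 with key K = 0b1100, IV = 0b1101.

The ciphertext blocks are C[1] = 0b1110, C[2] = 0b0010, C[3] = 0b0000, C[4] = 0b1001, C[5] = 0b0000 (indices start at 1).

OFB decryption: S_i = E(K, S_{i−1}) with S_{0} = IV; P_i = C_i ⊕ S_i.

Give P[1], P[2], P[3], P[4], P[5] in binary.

P[1] = 0b0111, P[2] = 0b0111, P[3] = 0b0001, P[4] = 0b0100, P[5] = 0b1001

P[1]: S = E(K, 0b1101) = 0b1001; 0b1110 ⊕ 0b1001 = 0b0111.
P[2]: S = E(K, 0b1001) = 0b0101; 0b0010 ⊕ 0b0101 = 0b0111.
P[3]: S = E(K, 0b0101) = 0b0001; 0b0000 ⊕ 0b0001 = 0b0001.
P[4]: S = E(K, 0b0001) = 0b1101; 0b1001 ⊕ 0b1101 = 0b0100.
P[5]: S = E(K, 0b1101) = 0b1001; 0b0000 ⊕ 0b1001 = 0b1001.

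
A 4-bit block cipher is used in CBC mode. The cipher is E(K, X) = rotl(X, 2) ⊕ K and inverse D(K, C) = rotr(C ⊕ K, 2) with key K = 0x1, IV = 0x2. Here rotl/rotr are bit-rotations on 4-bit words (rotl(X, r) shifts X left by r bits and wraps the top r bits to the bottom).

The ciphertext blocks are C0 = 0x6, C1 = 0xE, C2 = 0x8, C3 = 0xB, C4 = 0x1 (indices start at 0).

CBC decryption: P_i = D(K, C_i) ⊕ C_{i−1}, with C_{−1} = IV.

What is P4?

P4 = 0xB

P4: D(K, 0x1) = 0x0; 0x0 ⊕ 0xB = 0xB.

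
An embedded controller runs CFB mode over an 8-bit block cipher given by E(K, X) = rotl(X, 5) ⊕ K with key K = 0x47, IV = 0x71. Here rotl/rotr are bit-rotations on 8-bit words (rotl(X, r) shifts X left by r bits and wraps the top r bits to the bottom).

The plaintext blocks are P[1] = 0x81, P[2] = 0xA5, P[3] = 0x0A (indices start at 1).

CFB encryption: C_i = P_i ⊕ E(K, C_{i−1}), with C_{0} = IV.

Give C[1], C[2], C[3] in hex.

C[1] = 0xE8, C[2] = 0xFF, C[3] = 0xB2

C[1]: E(K, 0x71) = 0x69; 0x81 ⊕ 0x69 = 0xE8.
C[2]: E(K, 0xE8) = 0x5A; 0xA5 ⊕ 0x5A = 0xFF.
C[3]: E(K, 0xFF) = 0xB8; 0x0A ⊕ 0xB8 = 0xB2.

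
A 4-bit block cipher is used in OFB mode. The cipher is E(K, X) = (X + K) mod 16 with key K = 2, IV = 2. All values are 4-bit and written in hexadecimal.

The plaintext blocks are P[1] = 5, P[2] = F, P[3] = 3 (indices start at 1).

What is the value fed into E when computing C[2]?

4

OFB encryption: S_i = E(K, S_{i−1}) with S_{0} = IV; C_i = P_i ⊕ S_i.
C[1]: S = E(K, 2) = 4; 5 ⊕ 4 = 1.
C[2]: S = E(K, 4) = 6; F ⊕ 6 = 9.
So the input to E for block [2] is 4.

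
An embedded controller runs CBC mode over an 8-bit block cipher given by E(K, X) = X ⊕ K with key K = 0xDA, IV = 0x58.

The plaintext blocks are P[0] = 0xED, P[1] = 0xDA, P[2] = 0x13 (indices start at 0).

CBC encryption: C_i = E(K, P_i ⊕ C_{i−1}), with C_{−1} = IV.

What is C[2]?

C[0]: P[0] ⊕ 0x58 = 0xB5; E(K, 0xB5) = 0x6F.
C[1]: P[1] ⊕ 0x6F = 0xB5; E(K, 0xB5) = 0x6F.
C[2]: P[2] ⊕ 0x6F = 0x7C; E(K, 0x7C) = 0xA6.

C[2] = 0xA6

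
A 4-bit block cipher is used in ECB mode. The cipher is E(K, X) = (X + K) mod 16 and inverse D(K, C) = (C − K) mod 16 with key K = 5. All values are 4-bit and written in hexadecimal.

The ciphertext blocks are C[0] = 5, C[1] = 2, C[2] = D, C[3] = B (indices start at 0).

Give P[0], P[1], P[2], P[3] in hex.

ECB decryption: P_i = D(K, C_i).
P[0]: D(K, 5) = 0.
P[1]: D(K, 2) = D.
P[2]: D(K, D) = 8.
P[3]: D(K, B) = 6.

P[0] = 0, P[1] = D, P[2] = 8, P[3] = 6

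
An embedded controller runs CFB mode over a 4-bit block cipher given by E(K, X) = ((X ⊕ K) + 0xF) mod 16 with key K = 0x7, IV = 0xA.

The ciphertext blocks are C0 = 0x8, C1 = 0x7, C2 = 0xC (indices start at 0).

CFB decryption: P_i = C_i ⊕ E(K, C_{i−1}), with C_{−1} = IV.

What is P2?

P2: E(K, 0x7) = 0xF; 0xC ⊕ 0xF = 0x3.

P2 = 0x3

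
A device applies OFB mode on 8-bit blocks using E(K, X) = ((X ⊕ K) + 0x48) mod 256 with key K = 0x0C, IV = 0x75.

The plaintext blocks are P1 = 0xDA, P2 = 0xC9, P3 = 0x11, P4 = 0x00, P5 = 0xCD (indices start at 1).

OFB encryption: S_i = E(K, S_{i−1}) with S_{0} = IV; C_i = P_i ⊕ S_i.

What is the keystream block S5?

0x01

C1: S = E(K, 0x75) = 0xC1; 0xDA ⊕ 0xC1 = 0x1B.
C2: S = E(K, 0xC1) = 0x15; 0xC9 ⊕ 0x15 = 0xDC.
C3: S = E(K, 0x15) = 0x61; 0x11 ⊕ 0x61 = 0x70.
C4: S = E(K, 0x61) = 0xB5; 0x00 ⊕ 0xB5 = 0xB5.
C5: S = E(K, 0xB5) = 0x01; 0xCD ⊕ 0x01 = 0xCC.
So S5 = 0x01.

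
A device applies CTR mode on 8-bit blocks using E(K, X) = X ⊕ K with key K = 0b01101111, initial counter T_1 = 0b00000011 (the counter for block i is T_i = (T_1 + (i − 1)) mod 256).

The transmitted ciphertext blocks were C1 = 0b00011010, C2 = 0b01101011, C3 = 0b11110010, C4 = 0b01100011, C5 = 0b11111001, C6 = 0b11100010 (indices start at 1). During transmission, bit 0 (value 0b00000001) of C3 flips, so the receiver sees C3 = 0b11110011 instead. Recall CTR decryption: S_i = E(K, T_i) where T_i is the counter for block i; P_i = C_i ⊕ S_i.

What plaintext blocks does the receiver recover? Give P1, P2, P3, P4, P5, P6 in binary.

P1 = 0b01110110, P2 = 0b00000000, P3 = 0b10011001, P4 = 0b00001010, P5 = 0b10010001, P6 = 0b10000101

Only C3 changed, to 0b11110011. In CTR, a change in C_i flips the same bit in P_i only; the keystream is unaffected. Decrypting the received ciphertext:
P1: T = 0b00000011, S = E(K, T) = 0b01101100; 0b00011010 ⊕ 0b01101100 = 0b01110110.
P2: T = 0b00000100, S = E(K, T) = 0b01101011; 0b01101011 ⊕ 0b01101011 = 0b00000000.
P3: T = 0b00000101, S = E(K, T) = 0b01101010; 0b11110011 ⊕ 0b01101010 = 0b10011001.
P4: T = 0b00000110, S = E(K, T) = 0b01101001; 0b01100011 ⊕ 0b01101001 = 0b00001010.
P5: T = 0b00000111, S = E(K, T) = 0b01101000; 0b11111001 ⊕ 0b01101000 = 0b10010001.
P6: T = 0b00001000, S = E(K, T) = 0b01100111; 0b11100010 ⊕ 0b01100111 = 0b10000101.
Blocks that differ from the original plaintext: P3.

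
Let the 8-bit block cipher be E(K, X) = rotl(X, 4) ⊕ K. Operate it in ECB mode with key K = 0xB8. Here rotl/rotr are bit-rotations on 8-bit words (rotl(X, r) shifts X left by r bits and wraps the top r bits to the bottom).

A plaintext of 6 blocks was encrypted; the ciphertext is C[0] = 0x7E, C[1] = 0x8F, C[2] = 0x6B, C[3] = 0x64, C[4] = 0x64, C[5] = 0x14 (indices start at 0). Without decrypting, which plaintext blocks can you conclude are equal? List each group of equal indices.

ECB encrypts each block independently with the same key, so equal ciphertext blocks imply equal plaintext blocks.
C[3] = C[4] = 0x64, so P[3] = P[4].

P[3] = P[4]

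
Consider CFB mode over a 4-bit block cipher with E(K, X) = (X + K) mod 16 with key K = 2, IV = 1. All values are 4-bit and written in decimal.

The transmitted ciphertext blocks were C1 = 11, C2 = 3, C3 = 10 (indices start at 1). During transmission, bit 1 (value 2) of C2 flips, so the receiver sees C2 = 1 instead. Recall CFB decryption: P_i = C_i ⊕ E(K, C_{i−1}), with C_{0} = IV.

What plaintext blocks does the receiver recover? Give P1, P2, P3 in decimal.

Only C2 changed, to 1. In CFB, a change in C_i flips the same bit in P_i and garbles P_{i+1}. Decrypting the received ciphertext:
P1: E(K, 1) = 3; 11 ⊕ 3 = 8.
P2: E(K, 11) = 13; 1 ⊕ 13 = 12.
P3: E(K, 1) = 3; 10 ⊕ 3 = 9.
Blocks that differ from the original plaintext: P2, P3.

P1 = 8, P2 = 12, P3 = 9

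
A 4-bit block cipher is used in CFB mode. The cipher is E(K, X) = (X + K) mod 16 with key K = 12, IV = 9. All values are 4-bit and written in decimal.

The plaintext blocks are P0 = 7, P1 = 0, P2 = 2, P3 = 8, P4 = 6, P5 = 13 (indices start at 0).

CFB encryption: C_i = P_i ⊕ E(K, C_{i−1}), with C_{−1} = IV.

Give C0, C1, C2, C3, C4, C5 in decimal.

C0: E(K, 9) = 5; 7 ⊕ 5 = 2.
C1: E(K, 2) = 14; 0 ⊕ 14 = 14.
C2: E(K, 14) = 10; 2 ⊕ 10 = 8.
C3: E(K, 8) = 4; 8 ⊕ 4 = 12.
C4: E(K, 12) = 8; 6 ⊕ 8 = 14.
C5: E(K, 14) = 10; 13 ⊕ 10 = 7.

C0 = 2, C1 = 14, C2 = 8, C3 = 12, C4 = 14, C5 = 7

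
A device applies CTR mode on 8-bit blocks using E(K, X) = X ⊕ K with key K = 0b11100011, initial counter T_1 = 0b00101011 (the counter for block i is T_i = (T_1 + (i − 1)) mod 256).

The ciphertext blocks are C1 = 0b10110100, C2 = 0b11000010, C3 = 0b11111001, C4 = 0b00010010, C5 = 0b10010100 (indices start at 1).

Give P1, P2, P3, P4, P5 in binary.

CTR decryption: S_i = E(K, T_i) where T_i is the counter for block i; P_i = C_i ⊕ S_i.
P1: T = 0b00101011, S = E(K, T) = 0b11001000; 0b10110100 ⊕ 0b11001000 = 0b01111100.
P2: T = 0b00101100, S = E(K, T) = 0b11001111; 0b11000010 ⊕ 0b11001111 = 0b00001101.
P3: T = 0b00101101, S = E(K, T) = 0b11001110; 0b11111001 ⊕ 0b11001110 = 0b00110111.
P4: T = 0b00101110, S = E(K, T) = 0b11001101; 0b00010010 ⊕ 0b11001101 = 0b11011111.
P5: T = 0b00101111, S = E(K, T) = 0b11001100; 0b10010100 ⊕ 0b11001100 = 0b01011000.

P1 = 0b01111100, P2 = 0b00001101, P3 = 0b00110111, P4 = 0b11011111, P5 = 0b01011000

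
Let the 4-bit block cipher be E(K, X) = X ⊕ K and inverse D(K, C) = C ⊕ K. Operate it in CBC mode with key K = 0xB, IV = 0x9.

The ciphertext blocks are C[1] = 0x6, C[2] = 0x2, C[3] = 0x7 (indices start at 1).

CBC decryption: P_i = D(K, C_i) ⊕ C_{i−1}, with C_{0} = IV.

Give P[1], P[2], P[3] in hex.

P[1] = 0x4, P[2] = 0xF, P[3] = 0xE

P[1]: D(K, 0x6) = 0xD; 0xD ⊕ 0x9 = 0x4.
P[2]: D(K, 0x2) = 0x9; 0x9 ⊕ 0x6 = 0xF.
P[3]: D(K, 0x7) = 0xC; 0xC ⊕ 0x2 = 0xE.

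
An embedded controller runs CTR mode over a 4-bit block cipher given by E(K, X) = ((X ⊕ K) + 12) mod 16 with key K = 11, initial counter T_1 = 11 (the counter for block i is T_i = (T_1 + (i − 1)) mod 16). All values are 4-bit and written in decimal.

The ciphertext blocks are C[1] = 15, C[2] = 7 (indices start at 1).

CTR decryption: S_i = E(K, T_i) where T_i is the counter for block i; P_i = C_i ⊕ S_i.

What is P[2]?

P[2]: T = 12, S = E(K, T) = 3; 7 ⊕ 3 = 4.

P[2] = 4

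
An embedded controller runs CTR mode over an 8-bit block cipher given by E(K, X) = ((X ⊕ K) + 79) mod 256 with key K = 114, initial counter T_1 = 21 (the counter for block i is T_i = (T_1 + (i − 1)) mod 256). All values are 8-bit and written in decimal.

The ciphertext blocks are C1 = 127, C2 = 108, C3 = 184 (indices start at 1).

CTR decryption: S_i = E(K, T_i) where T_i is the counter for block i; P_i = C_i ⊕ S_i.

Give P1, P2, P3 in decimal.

P1: T = 21, S = E(K, T) = 182; 127 ⊕ 182 = 201.
P2: T = 22, S = E(K, T) = 179; 108 ⊕ 179 = 223.
P3: T = 23, S = E(K, T) = 180; 184 ⊕ 180 = 12.

P1 = 201, P2 = 223, P3 = 12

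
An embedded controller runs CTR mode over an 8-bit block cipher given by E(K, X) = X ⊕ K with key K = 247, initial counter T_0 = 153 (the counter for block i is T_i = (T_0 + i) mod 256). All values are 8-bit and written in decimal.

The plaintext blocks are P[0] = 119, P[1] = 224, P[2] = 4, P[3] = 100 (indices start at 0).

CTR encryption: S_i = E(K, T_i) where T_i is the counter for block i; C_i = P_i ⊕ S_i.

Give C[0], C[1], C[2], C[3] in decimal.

C[0] = 25, C[1] = 141, C[2] = 104, C[3] = 15

C[0]: T = 153, S = E(K, T) = 110; 119 ⊕ 110 = 25.
C[1]: T = 154, S = E(K, T) = 109; 224 ⊕ 109 = 141.
C[2]: T = 155, S = E(K, T) = 108; 4 ⊕ 108 = 104.
C[3]: T = 156, S = E(K, T) = 107; 100 ⊕ 107 = 15.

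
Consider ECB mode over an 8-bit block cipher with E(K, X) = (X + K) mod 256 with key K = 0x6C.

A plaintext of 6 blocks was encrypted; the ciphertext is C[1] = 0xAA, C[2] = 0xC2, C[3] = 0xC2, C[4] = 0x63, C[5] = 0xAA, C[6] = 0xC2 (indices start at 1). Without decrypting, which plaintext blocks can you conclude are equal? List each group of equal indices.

ECB encrypts each block independently with the same key, so equal ciphertext blocks imply equal plaintext blocks.
C[1] = C[5] = 0xAA, so P[1] = P[5].
C[2] = C[3] = C[6] = 0xC2, so P[2] = P[3] = P[6].

P[1] = P[5]; P[2] = P[3] = P[6]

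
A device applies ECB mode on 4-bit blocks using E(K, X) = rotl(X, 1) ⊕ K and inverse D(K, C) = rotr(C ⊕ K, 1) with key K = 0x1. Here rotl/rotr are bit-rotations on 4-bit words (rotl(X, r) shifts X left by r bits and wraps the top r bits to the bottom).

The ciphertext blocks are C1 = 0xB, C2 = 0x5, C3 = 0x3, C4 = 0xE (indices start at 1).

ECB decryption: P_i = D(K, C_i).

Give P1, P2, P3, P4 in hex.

P1: D(K, 0xB) = 0x5.
P2: D(K, 0x5) = 0x2.
P3: D(K, 0x3) = 0x1.
P4: D(K, 0xE) = 0xF.

P1 = 0x5, P2 = 0x2, P3 = 0x1, P4 = 0xF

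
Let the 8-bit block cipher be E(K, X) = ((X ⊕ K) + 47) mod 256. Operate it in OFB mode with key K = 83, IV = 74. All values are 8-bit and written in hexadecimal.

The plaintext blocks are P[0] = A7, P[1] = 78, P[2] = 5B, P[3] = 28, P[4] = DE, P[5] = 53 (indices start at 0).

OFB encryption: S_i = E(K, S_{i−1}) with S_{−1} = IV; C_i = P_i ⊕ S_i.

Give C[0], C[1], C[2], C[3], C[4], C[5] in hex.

C[0]: S = E(K, 74) = 3E; A7 ⊕ 3E = 99.
C[1]: S = E(K, 3E) = 04; 78 ⊕ 04 = 7C.
C[2]: S = E(K, 04) = CE; 5B ⊕ CE = 95.
C[3]: S = E(K, CE) = 94; 28 ⊕ 94 = BC.
C[4]: S = E(K, 94) = 5E; DE ⊕ 5E = 80.
C[5]: S = E(K, 5E) = 24; 53 ⊕ 24 = 77.

C[0] = 99, C[1] = 7C, C[2] = 95, C[3] = BC, C[4] = 80, C[5] = 77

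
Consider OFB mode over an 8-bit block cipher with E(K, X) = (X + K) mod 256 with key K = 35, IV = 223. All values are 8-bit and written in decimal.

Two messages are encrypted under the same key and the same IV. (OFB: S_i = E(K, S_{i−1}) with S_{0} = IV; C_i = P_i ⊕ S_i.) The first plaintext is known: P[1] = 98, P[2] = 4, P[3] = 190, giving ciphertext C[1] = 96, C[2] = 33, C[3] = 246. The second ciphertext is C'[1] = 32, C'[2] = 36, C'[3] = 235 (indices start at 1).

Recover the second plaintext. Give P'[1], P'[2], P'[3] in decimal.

P'[1] = 34, P'[2] = 1, P'[3] = 163

In OFB with a reused IV, both messages share the same keystream S_i, so C_i ⊕ C'_i = P_i ⊕ P'_i and thus P'_i = P_i ⊕ C_i ⊕ C'_i.
P'[1]: 98 ⊕ 96 ⊕ 32 = 34.
P'[2]: 4 ⊕ 33 ⊕ 36 = 1.
P'[3]: 190 ⊕ 246 ⊕ 235 = 163.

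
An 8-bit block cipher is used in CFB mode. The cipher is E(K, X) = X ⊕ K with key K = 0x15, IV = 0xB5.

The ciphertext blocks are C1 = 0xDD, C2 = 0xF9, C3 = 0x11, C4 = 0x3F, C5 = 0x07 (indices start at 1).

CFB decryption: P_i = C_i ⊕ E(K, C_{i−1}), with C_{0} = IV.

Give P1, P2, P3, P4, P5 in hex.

P1 = 0x7D, P2 = 0x31, P3 = 0xFD, P4 = 0x3B, P5 = 0x2D

P1: E(K, 0xB5) = 0xA0; 0xDD ⊕ 0xA0 = 0x7D.
P2: E(K, 0xDD) = 0xC8; 0xF9 ⊕ 0xC8 = 0x31.
P3: E(K, 0xF9) = 0xEC; 0x11 ⊕ 0xEC = 0xFD.
P4: E(K, 0x11) = 0x04; 0x3F ⊕ 0x04 = 0x3B.
P5: E(K, 0x3F) = 0x2A; 0x07 ⊕ 0x2A = 0x2D.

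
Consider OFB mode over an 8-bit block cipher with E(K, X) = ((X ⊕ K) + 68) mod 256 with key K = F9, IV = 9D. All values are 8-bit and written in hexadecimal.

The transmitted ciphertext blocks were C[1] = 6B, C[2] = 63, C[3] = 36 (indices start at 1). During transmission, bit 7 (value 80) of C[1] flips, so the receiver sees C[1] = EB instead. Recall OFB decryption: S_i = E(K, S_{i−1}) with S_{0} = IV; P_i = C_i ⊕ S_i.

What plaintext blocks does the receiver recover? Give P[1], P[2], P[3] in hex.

P[1] = 27, P[2] = FE, P[3] = FA

Only C[1] changed, to EB. In OFB, a change in C_i flips the same bit in P_i only; the keystream is unaffected. Decrypting the received ciphertext:
P[1]: S = E(K, 9D) = CC; EB ⊕ CC = 27.
P[2]: S = E(K, CC) = 9D; 63 ⊕ 9D = FE.
P[3]: S = E(K, 9D) = CC; 36 ⊕ CC = FA.
Blocks that differ from the original plaintext: P[1].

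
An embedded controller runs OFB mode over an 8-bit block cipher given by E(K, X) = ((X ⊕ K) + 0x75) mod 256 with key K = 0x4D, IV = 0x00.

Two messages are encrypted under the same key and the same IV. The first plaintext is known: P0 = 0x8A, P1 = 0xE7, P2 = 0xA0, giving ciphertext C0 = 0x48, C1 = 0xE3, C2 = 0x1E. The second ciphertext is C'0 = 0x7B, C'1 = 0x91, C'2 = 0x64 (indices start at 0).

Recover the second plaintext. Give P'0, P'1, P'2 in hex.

P'0 = 0xB9, P'1 = 0x95, P'2 = 0xDA

In OFB with a reused IV, both messages share the same keystream S_i, so C_i ⊕ C'_i = P_i ⊕ P'_i and thus P'_i = P_i ⊕ C_i ⊕ C'_i.
P'0: 0x8A ⊕ 0x48 ⊕ 0x7B = 0xB9.
P'1: 0xE7 ⊕ 0xE3 ⊕ 0x91 = 0x95.
P'2: 0xA0 ⊕ 0x1E ⊕ 0x64 = 0xDA.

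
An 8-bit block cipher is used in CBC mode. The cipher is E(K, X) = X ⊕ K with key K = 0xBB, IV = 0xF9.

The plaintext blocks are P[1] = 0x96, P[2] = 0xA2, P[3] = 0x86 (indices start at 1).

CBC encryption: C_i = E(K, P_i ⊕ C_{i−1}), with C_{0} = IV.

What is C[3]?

C[3] = 0xF0

C[1]: P[1] ⊕ 0xF9 = 0x6F; E(K, 0x6F) = 0xD4.
C[2]: P[2] ⊕ 0xD4 = 0x76; E(K, 0x76) = 0xCD.
C[3]: P[3] ⊕ 0xCD = 0x4B; E(K, 0x4B) = 0xF0.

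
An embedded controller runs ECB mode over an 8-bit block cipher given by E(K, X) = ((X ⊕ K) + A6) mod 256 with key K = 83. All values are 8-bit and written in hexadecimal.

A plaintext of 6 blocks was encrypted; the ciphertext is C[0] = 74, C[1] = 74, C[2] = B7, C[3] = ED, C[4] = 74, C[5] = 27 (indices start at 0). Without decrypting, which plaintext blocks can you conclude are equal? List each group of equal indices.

ECB encrypts each block independently with the same key, so equal ciphertext blocks imply equal plaintext blocks.
C[0] = C[1] = C[4] = 74, so P[0] = P[1] = P[4].

P[0] = P[1] = P[4]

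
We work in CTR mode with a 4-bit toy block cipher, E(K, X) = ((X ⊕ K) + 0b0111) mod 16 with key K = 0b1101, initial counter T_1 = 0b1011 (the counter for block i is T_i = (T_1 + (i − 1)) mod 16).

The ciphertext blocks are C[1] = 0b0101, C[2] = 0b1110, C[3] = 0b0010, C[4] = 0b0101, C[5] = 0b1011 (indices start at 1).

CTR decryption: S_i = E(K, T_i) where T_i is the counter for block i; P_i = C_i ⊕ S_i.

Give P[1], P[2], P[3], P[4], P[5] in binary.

P[1] = 0b1000, P[2] = 0b0110, P[3] = 0b0101, P[4] = 0b1111, P[5] = 0b0010

P[1]: T = 0b1011, S = E(K, T) = 0b1101; 0b0101 ⊕ 0b1101 = 0b1000.
P[2]: T = 0b1100, S = E(K, T) = 0b1000; 0b1110 ⊕ 0b1000 = 0b0110.
P[3]: T = 0b1101, S = E(K, T) = 0b0111; 0b0010 ⊕ 0b0111 = 0b0101.
P[4]: T = 0b1110, S = E(K, T) = 0b1010; 0b0101 ⊕ 0b1010 = 0b1111.
P[5]: T = 0b1111, S = E(K, T) = 0b1001; 0b1011 ⊕ 0b1001 = 0b0010.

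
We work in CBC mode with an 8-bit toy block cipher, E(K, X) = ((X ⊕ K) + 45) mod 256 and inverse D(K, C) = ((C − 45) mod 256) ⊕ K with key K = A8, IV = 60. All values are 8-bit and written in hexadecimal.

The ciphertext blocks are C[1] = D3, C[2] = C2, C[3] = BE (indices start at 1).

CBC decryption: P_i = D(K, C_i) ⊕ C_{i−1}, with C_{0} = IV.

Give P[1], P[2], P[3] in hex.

P[1]: D(K, D3) = 26; 26 ⊕ 60 = 46.
P[2]: D(K, C2) = D5; D5 ⊕ D3 = 06.
P[3]: D(K, BE) = D1; D1 ⊕ C2 = 13.

P[1] = 46, P[2] = 06, P[3] = 13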